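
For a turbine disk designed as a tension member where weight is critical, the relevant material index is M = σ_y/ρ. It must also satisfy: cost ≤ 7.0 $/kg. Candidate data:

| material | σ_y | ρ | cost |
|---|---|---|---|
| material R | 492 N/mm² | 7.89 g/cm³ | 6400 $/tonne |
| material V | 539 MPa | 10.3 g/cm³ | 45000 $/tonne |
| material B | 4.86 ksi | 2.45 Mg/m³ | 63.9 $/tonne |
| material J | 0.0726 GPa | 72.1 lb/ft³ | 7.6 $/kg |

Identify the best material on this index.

Screen on constraints: cost ≤ 7.0 $/kg. Survivors: material R, material B.
Convert each candidate to consistent units, then evaluate M:
  material R: σ_y = 492.0 MPa, ρ = 7890 kg/m³
  material B: σ_y = 33.51 MPa, ρ = 2450 kg/m³
  material R: M = 62.4 kN·m/kg
  material B: M = 13.7 kN·m/kg
Material R ranks first.

material R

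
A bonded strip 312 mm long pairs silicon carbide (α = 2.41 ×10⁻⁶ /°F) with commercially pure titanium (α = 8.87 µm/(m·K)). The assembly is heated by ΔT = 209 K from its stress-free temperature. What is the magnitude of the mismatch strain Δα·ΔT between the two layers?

silicon carbide: α = 2.41×10⁻⁶/°F × 9/5 = 4.34×10⁻⁶/K.
Δα = |4.34 − 8.87|×10⁻⁶/K = 4.53×10⁻⁶/K.
Mismatch strain = Δα·ΔT = 4.53×10⁻⁶ × 209.0 = 9.47×10⁻⁴.

9.47×10⁻⁴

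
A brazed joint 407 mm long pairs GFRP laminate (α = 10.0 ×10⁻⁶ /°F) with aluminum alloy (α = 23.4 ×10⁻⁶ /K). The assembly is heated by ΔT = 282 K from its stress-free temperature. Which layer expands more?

aluminum alloy

GFRP laminate: α = 10.0×10⁻⁶/°F × 9/5 = 18.0×10⁻⁶/K.
α(GFRP laminate) = 18.0×10⁻⁶/K vs α(aluminum alloy) = 23.4×10⁻⁶/K.
Higher α expands more for the same ΔT: aluminum alloy.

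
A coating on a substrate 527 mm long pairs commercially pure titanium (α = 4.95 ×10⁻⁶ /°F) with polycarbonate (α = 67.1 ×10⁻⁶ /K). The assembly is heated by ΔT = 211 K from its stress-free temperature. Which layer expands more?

polycarbonate

commercially pure titanium: α = 4.95×10⁻⁶/°F × 9/5 = 8.91×10⁻⁶/K.
α(commercially pure titanium) = 8.91×10⁻⁶/K vs α(polycarbonate) = 67.1×10⁻⁶/K.
Higher α expands more for the same ΔT: polycarbonate.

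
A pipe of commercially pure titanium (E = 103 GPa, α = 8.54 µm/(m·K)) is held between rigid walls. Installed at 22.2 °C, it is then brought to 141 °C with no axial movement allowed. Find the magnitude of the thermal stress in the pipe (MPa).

ΔT = 118.8 K. Constrained thermal stress σ = E·α·ΔT = 103.0×10³ MPa × 8.54×10⁻⁶ × 118.8 = 104 MPa (compressive).

104 MPa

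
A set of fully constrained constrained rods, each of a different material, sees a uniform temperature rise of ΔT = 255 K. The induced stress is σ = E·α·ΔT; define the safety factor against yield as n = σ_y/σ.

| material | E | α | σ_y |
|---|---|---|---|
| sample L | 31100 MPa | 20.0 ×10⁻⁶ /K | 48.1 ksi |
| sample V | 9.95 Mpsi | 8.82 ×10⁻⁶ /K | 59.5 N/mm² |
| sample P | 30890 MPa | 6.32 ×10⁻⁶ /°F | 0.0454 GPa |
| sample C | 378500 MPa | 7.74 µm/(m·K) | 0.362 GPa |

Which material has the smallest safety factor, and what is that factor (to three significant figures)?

sample V, n = 0.386

Per material, after unit conversion:
  sample L: E = 31.10, α = 20.0, σ_y = 331.6 → σ = 159 MPa, n = 2.09
  sample V: E = 68.60, α = 8.82, σ_y = 59.50 → σ = 154 MPa, n = 0.386
  sample P: E = 30.89, α = 11.4, σ_y = 45.40 → σ = 89.6 MPa, n = 0.507
  sample C: E = 378.5, α = 7.74, σ_y = 362.0 → σ = 747 MPa, n = 0.485
Sample V has the lowest safety factor, n = 0.386.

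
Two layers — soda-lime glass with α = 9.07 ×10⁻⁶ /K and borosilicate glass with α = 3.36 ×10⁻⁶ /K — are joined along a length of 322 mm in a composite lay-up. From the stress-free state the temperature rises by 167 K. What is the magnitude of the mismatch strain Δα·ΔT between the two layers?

Δα = |9.07 − 3.36|×10⁻⁶/K = 5.71×10⁻⁶/K.
Mismatch strain = Δα·ΔT = 5.71×10⁻⁶ × 167.0 = 9.54×10⁻⁴.

9.54×10⁻⁴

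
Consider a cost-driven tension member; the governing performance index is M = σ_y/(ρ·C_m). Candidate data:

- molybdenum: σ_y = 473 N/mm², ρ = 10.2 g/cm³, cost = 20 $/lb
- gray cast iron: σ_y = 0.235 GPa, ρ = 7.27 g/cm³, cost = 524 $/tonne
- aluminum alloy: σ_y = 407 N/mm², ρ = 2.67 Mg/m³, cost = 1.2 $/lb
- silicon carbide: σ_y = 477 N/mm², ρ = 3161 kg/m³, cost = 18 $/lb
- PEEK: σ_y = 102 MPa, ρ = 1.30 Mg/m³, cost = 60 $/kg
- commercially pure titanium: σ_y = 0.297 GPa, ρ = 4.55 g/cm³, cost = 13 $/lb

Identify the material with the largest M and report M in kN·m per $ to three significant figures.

gray cast iron, M = 61.7 kN·m per $

Convert each candidate to consistent units, then evaluate M:
  molybdenum: σ_y = 473.0 MPa, ρ = 10200 kg/m³, cost = 44.09 $/kg
  gray cast iron: σ_y = 235.0 MPa, ρ = 7270 kg/m³, cost = 0.5240 $/kg
  aluminum alloy: σ_y = 407.0 MPa, ρ = 2670 kg/m³, cost = 2.646 $/kg
  silicon carbide: σ_y = 477.0 MPa, ρ = 3161 kg/m³, cost = 39.68 $/kg
  PEEK: σ_y = 102.0 MPa, ρ = 1300 kg/m³, cost = 60.00 $/kg
  commercially pure titanium: σ_y = 297.0 MPa, ρ = 4550 kg/m³, cost = 28.66 $/kg
  gray cast iron: M = 61.7 kN·m per $
  aluminum alloy: M = 57.6 kN·m per $
  silicon carbide: M = 3.80 kN·m per $
  commercially pure titanium: M = 2.28 kN·m per $
  PEEK: M = 1.31 kN·m per $
  molybdenum: M = 1.05 kN·m per $
The maximum is for gray cast iron.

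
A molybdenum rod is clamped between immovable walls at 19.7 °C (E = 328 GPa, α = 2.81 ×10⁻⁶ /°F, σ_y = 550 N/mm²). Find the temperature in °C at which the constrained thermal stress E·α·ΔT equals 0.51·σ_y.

α = 2.81×10⁻⁶/°F × 9/5 = 5.06×10⁻⁶/K.
σ_y = 550 N/mm² = 550.0 MPa.
E·α·ΔT = 280.5 MPa ⇒ ΔT = 280.5 / (328.0×10³ × 5.06×10⁻⁶) = 169.1 K.
T = 19.7 + 169.1 = 188.8 °C.

189 °C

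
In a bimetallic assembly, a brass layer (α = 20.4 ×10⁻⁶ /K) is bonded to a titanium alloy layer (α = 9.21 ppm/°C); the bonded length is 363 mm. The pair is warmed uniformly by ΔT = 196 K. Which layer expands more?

brass

α(brass) = 20.4×10⁻⁶/K vs α(titanium alloy) = 9.21×10⁻⁶/K.
Higher α expands more for the same ΔT: brass.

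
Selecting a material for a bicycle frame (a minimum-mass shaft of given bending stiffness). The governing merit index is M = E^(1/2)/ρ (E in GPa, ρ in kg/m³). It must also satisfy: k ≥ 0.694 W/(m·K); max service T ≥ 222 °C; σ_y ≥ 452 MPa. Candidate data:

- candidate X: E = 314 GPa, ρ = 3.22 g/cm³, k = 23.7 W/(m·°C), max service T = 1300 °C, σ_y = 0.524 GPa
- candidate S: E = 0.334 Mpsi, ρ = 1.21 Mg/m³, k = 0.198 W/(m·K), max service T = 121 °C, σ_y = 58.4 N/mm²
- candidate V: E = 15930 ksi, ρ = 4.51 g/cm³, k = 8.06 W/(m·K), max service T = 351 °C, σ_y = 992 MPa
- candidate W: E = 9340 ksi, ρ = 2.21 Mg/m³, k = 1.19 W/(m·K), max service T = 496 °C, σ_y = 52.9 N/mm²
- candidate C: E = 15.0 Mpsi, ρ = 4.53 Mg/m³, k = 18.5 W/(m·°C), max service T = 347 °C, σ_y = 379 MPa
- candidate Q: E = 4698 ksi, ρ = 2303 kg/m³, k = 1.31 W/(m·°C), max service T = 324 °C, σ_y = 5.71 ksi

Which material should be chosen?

Screen on constraints: k ≥ 0.694 W/(m·K); max service T ≥ 222 °C; σ_y ≥ 452 MPa. Survivors: candidate X, candidate V.
In SI units:
  candidate X: E = 314.0 GPa, ρ = 3220 kg/m³
  candidate V: E = 109.8 GPa, ρ = 4510 kg/m³
  candidate X: M = 5.50×10⁻³
  candidate V: M = 2.32×10⁻³
The maximum is for candidate X.

candidate X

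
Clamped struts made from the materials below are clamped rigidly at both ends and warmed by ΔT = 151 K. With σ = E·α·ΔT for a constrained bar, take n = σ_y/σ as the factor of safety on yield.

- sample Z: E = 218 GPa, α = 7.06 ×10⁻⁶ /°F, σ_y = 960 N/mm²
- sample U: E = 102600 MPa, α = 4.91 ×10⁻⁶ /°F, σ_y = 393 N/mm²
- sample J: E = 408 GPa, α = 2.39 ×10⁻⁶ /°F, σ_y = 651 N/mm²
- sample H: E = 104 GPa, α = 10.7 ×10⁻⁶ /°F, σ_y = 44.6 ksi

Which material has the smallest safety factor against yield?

Per material, after unit conversion:
  sample Z: E = 218.0, α = 12.7, σ_y = 960.0 → σ = 418 MPa, n = 2.29
  sample U: E = 102.6, α = 8.84, σ_y = 393.0 → σ = 137 MPa, n = 2.87
  sample J: E = 408.0, α = 4.30, σ_y = 651.0 → σ = 265 MPa, n = 2.46
  sample H: E = 104.0, α = 19.3, σ_y = 307.5 → σ = 302 MPa, n = 1.02
Smallest n: sample H with n = 1.02.

sample H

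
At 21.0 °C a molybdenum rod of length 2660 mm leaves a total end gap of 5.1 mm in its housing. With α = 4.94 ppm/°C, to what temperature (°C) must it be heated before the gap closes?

α·L₀·ΔT = 5.1 mm ⇒ ΔT = 5.1 / (4.94×10⁻⁶ × 2660.0) = 388.1 K.
T = 21.0 + 388.1 = 409.1 °C.

409 °C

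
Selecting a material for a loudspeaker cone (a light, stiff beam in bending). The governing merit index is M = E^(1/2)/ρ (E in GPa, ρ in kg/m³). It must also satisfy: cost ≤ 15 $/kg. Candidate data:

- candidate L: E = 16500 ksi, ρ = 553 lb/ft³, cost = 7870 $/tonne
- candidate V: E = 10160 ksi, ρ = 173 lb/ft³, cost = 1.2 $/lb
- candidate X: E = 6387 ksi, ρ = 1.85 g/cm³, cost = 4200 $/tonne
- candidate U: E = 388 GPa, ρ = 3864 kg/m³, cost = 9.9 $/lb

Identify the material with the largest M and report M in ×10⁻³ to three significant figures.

Screen on constraints: cost ≤ 15 $/kg. Survivors: candidate L, candidate V, candidate X.
Normalizing units and computing the index:
  candidate L: E = 113.8 GPa, ρ = 8858 kg/m³
  candidate V: E = 70.05 GPa, ρ = 2771 kg/m³
  candidate X: E = 44.04 GPa, ρ = 1850 kg/m³
  candidate X: M = 3.59×10⁻³
  candidate V: M = 3.02×10⁻³
  candidate L: M = 1.20×10⁻³
The maximum is for candidate X.

candidate X, M = 3.59×10⁻³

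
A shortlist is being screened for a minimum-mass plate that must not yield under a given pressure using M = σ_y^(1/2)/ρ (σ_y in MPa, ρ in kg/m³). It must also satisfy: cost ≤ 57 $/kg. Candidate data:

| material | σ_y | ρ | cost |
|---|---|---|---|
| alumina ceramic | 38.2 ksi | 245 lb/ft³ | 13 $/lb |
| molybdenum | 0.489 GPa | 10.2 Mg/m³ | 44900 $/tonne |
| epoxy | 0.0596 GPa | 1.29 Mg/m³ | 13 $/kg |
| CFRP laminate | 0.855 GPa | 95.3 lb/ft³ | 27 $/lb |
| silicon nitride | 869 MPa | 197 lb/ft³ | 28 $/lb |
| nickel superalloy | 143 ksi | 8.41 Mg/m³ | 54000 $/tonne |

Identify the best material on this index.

epoxy

Screen on constraints: cost ≤ 57 $/kg. Survivors: alumina ceramic, molybdenum, epoxy, nickel superalloy.
Convert each candidate to consistent units, then evaluate M:
  alumina ceramic: σ_y = 263.4 MPa, ρ = 3925 kg/m³
  molybdenum: σ_y = 489.0 MPa, ρ = 10200 kg/m³
  epoxy: σ_y = 59.60 MPa, ρ = 1290 kg/m³
  nickel superalloy: σ_y = 986.0 MPa, ρ = 8410 kg/m³
  epoxy: M = 5.98×10⁻³
  alumina ceramic: M = 4.14×10⁻³
  nickel superalloy: M = 3.73×10⁻³
  molybdenum: M = 2.17×10⁻³
Epoxy ranks first.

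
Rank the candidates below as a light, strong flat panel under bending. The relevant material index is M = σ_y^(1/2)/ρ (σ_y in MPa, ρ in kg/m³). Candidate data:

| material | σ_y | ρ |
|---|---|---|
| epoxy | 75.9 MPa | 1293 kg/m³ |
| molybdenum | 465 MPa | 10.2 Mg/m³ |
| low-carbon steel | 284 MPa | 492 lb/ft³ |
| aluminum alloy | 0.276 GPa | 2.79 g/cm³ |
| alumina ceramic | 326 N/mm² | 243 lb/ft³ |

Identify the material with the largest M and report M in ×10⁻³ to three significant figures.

After converting to SI:
  epoxy: σ_y = 75.90 MPa, ρ = 1293 kg/m³
  molybdenum: σ_y = 465.0 MPa, ρ = 10200 kg/m³
  low-carbon steel: σ_y = 284.0 MPa, ρ = 7881 kg/m³
  aluminum alloy: σ_y = 276.0 MPa, ρ = 2790 kg/m³
  alumina ceramic: σ_y = 326.0 MPa, ρ = 3892 kg/m³
  epoxy: M = 6.74×10⁻³
  aluminum alloy: M = 5.95×10⁻³
  alumina ceramic: M = 4.64×10⁻³
  low-carbon steel: M = 2.14×10⁻³
  molybdenum: M = 2.11×10⁻³
Epoxy has the largest M.

epoxy, M = 6.74×10⁻³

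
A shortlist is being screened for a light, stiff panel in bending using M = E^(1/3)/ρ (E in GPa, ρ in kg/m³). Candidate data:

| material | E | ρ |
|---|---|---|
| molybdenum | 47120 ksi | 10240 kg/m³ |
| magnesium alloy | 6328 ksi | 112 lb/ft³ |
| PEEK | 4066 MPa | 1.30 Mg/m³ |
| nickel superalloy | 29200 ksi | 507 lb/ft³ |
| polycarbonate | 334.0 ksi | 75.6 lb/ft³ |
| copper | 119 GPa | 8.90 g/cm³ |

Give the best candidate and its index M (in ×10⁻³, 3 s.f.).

magnesium alloy, M = 1.96×10⁻³

Convert each candidate to consistent units, then evaluate M:
  molybdenum: E = 324.9 GPa, ρ = 10240 kg/m³
  magnesium alloy: E = 43.63 GPa, ρ = 1794 kg/m³
  PEEK: E = 4.066 GPa, ρ = 1300 kg/m³
  nickel superalloy: E = 201.3 GPa, ρ = 8121 kg/m³
  polycarbonate: E = 2.303 GPa, ρ = 1211 kg/m³
  copper: E = 119.0 GPa, ρ = 8900 kg/m³
  magnesium alloy: M = 1.96×10⁻³
  PEEK: M = 1.23×10⁻³
  polycarbonate: M = 1.09×10⁻³
  nickel superalloy: M = 0.722×10⁻³
  molybdenum: M = 0.671×10⁻³
  copper: M = 0.553×10⁻³
Highest index: magnesium alloy.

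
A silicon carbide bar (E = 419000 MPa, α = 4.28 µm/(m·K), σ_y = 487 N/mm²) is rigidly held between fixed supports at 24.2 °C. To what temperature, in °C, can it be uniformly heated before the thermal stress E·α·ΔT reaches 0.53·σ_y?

E = 419000 MPa = 419.0 GPa.
σ_y = 487 N/mm² = 487.0 MPa.
E·α·ΔT = 258.1 MPa ⇒ ΔT = 258.1 / (419.0×10³ × 4.28×10⁻⁶) = 143.9 K.
T = 24.2 + 143.9 = 168.1 °C.

168 °C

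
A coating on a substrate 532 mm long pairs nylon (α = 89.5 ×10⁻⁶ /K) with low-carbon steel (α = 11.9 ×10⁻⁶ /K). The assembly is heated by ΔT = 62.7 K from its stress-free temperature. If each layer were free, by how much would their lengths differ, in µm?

Δα = |89.5 − 11.9|×10⁻⁶/K = 77.6×10⁻⁶/K.
ΔL_mismatch = Δα·L·ΔT = 77.6×10⁻⁶ × 532.0 mm × 62.7 K = 2590 µm.

2590 µm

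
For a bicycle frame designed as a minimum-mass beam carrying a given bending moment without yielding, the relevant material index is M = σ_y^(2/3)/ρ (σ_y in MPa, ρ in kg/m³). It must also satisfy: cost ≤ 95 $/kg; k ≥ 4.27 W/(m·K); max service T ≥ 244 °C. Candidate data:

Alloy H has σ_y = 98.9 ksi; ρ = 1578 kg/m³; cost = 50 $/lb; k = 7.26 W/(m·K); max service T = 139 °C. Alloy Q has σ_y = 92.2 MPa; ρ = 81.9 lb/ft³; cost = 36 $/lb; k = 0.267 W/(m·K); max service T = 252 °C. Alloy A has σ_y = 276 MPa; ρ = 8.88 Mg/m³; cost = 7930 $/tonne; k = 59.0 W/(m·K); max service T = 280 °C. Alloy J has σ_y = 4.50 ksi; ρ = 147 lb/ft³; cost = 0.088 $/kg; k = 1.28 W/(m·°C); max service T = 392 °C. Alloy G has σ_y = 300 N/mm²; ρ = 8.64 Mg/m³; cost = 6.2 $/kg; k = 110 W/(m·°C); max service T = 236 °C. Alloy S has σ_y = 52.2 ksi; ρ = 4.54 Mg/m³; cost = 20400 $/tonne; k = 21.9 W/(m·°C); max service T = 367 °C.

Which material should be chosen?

alloy S

Screen on constraints: cost ≤ 95 $/kg; k ≥ 4.27 W/(m·K); max service T ≥ 244 °C. Survivors: alloy A, alloy S.
Convert each candidate to consistent units, then evaluate M:
  alloy A: σ_y = 276.0 MPa, ρ = 8880 kg/m³
  alloy S: σ_y = 359.9 MPa, ρ = 4540 kg/m³
  alloy S: M = 11.1×10⁻³
  alloy A: M = 4.77×10⁻³
Alloy S ranks first.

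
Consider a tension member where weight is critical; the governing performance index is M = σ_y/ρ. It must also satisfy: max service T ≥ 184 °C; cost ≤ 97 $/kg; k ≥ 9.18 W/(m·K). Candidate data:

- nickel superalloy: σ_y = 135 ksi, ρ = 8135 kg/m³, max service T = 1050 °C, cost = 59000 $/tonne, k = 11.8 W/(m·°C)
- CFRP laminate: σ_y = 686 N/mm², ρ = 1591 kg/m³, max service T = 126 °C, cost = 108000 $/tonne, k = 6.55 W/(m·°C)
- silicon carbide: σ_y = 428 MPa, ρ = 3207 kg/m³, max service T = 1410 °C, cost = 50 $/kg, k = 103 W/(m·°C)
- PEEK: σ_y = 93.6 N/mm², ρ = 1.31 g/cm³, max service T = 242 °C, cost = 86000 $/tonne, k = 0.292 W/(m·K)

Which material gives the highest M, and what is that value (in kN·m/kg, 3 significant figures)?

silicon carbide, M = 133 kN·m/kg

Screen on constraints: max service T ≥ 184 °C; cost ≤ 97 $/kg; k ≥ 9.18 W/(m·K). Survivors: nickel superalloy, silicon carbide.
Convert each candidate to consistent units, then evaluate M:
  nickel superalloy: σ_y = 930.8 MPa, ρ = 8135 kg/m³
  silicon carbide: σ_y = 428.0 MPa, ρ = 3207 kg/m³
  silicon carbide: M = 133 kN·m/kg
  nickel superalloy: M = 114 kN·m/kg
Silicon carbide has the largest M.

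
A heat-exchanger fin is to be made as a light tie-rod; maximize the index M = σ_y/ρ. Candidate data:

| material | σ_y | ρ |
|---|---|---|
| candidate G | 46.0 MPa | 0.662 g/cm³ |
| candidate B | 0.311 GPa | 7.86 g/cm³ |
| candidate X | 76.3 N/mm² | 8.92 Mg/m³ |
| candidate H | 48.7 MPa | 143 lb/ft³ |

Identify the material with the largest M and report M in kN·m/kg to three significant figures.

Convert each candidate to consistent units, then evaluate M:
  candidate G: σ_y = 46.00 MPa, ρ = 662.0 kg/m³
  candidate B: σ_y = 311.0 MPa, ρ = 7860 kg/m³
  candidate X: σ_y = 76.30 MPa, ρ = 8920 kg/m³
  candidate H: σ_y = 48.70 MPa, ρ = 2291 kg/m³
  candidate G: M = 69.5 kN·m/kg
  candidate B: M = 39.6 kN·m/kg
  candidate H: M = 21.3 kN·m/kg
  candidate X: M = 8.55 kN·m/kg
The maximum is for candidate G.

candidate G, M = 69.5 kN·m/kg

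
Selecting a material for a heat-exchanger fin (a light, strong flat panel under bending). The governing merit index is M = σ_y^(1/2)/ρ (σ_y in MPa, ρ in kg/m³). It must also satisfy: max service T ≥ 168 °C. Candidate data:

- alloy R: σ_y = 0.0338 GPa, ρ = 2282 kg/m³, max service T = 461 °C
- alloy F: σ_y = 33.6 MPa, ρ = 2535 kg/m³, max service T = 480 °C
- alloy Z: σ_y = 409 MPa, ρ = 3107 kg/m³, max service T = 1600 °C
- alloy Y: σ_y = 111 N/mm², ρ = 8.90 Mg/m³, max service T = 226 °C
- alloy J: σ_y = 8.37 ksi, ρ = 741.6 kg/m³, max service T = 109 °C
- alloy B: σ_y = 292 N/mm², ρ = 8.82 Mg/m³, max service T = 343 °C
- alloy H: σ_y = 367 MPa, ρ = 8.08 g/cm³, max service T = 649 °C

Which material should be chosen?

alloy Z

Screen on constraints: max service T ≥ 168 °C. Survivors: alloy R, alloy F, alloy Z, alloy Y, alloy B, alloy H.
In SI units:
  alloy R: σ_y = 33.80 MPa, ρ = 2282 kg/m³
  alloy F: σ_y = 33.60 MPa, ρ = 2535 kg/m³
  alloy Z: σ_y = 409.0 MPa, ρ = 3107 kg/m³
  alloy Y: σ_y = 111.0 MPa, ρ = 8900 kg/m³
  alloy B: σ_y = 292.0 MPa, ρ = 8820 kg/m³
  alloy H: σ_y = 367.0 MPa, ρ = 8080 kg/m³
  alloy Z: M = 6.51×10⁻³
  alloy R: M = 2.55×10⁻³
  alloy H: M = 2.37×10⁻³
  alloy F: M = 2.29×10⁻³
  alloy B: M = 1.94×10⁻³
  alloy Y: M = 1.18×10⁻³
Alloy Z has the largest M.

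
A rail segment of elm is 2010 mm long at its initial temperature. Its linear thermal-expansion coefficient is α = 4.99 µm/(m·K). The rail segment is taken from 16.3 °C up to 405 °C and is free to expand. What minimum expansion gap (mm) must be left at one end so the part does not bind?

3.90 mm

ΔT = 405 − 16.3 = 388.7 K.
ΔL = α·L₀·ΔT = 4.99×10⁻⁶ × 2010 mm × 388.7 K = 3.90 mm.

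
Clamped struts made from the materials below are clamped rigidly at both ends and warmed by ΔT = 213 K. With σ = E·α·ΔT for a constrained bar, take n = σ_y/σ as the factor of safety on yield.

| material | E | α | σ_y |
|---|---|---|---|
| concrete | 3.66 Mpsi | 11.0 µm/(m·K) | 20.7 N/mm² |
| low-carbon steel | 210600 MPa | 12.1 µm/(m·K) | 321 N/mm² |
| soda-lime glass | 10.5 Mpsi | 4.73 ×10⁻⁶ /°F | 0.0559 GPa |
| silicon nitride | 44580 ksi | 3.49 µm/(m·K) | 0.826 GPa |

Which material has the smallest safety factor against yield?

Per material, after unit conversion:
  concrete: E = 25.23, α = 11.0, σ_y = 20.70 → σ = 59.1 MPa, n = 0.350
  low-carbon steel: E = 210.6, α = 12.1, σ_y = 321.0 → σ = 543 MPa, n = 0.591
  soda-lime glass: E = 72.39, α = 8.51, σ_y = 55.90 → σ = 131 MPa, n = 0.426
  silicon nitride: E = 307.4, α = 3.49, σ_y = 826.0 → σ = 228 MPa, n = 3.62
Concrete has the lowest safety factor, n = 0.350.

concrete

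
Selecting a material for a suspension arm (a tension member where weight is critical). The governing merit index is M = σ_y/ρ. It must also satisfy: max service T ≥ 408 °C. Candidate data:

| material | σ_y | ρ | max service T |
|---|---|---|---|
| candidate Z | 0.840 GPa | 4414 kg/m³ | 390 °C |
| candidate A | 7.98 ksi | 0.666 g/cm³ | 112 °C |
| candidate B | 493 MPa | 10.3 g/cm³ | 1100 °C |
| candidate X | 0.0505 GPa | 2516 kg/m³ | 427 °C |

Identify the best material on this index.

candidate B

Screen on constraints: max service T ≥ 408 °C. Survivors: candidate B, candidate X.
Convert each candidate to consistent units, then evaluate M:
  candidate B: σ_y = 493.0 MPa, ρ = 10300 kg/m³
  candidate X: σ_y = 50.50 MPa, ρ = 2516 kg/m³
  candidate B: M = 47.9 kN·m/kg
  candidate X: M = 20.1 kN·m/kg
Candidate B ranks first.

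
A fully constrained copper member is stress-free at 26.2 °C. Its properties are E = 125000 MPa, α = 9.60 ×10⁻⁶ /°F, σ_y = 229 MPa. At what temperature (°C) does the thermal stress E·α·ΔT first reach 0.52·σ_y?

81.3 °C

E = 125000 MPa = 125.0 GPa.
α = 9.60×10⁻⁶/°F × 9/5 = 17.3×10⁻⁶/K.
E·α·ΔT = 119.1 MPa ⇒ ΔT = 119.1 / (125.0×10³ × 17.3×10⁻⁶) = 55.13 K.
T = 26.2 + 55.13 = 81.33 °C.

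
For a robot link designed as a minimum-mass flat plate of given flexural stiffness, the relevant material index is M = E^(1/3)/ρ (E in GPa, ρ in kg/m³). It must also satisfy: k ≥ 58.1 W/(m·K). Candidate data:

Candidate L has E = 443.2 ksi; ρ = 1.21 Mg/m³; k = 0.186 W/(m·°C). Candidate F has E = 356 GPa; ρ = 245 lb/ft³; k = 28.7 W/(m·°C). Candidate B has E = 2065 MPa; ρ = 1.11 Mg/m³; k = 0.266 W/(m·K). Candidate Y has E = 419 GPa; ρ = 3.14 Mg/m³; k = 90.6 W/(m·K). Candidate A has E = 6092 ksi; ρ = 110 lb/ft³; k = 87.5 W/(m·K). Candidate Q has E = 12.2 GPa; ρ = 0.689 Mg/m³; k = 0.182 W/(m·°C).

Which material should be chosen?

Screen on constraints: k ≥ 58.1 W/(m·K). Survivors: candidate Y, candidate A.
Putting every candidate on a common basis:
  candidate Y: E = 419.0 GPa, ρ = 3140 kg/m³
  candidate A: E = 42.00 GPa, ρ = 1762 kg/m³
  candidate Y: M = 2.38×10⁻³
  candidate A: M = 1.97×10⁻³
The maximum is for candidate Y.

candidate Y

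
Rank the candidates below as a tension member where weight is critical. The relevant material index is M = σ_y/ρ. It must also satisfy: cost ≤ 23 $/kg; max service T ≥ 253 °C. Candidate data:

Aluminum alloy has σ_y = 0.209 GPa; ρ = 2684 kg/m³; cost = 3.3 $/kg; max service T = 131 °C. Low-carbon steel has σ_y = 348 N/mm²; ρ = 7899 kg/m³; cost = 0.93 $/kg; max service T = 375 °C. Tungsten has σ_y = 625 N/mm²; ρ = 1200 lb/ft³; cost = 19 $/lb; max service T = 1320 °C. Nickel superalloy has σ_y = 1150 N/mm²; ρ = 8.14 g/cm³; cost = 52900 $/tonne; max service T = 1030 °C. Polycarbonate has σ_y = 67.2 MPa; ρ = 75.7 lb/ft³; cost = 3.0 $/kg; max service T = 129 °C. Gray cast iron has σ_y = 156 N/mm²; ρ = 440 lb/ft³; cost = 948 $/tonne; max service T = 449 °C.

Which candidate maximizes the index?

Screen on constraints: cost ≤ 23 $/kg; max service T ≥ 253 °C. Survivors: low-carbon steel, gray cast iron.
Convert each candidate to consistent units, then evaluate M:
  low-carbon steel: σ_y = 348.0 MPa, ρ = 7899 kg/m³
  gray cast iron: σ_y = 156.0 MPa, ρ = 7048 kg/m³
  low-carbon steel: M = 44.1 kN·m/kg
  gray cast iron: M = 22.1 kN·m/kg
The maximum is for low-carbon steel.

low-carbon steel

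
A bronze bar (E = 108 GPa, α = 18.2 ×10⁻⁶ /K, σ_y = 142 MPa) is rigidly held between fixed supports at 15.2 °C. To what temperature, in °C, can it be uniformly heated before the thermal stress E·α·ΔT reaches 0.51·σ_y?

52.0 °C

E·α·ΔT = 72.42 MPa ⇒ ΔT = 72.42 / (108.0×10³ × 18.2×10⁻⁶) = 36.84 K.
T = 15.2 + 36.84 = 52.04 °C.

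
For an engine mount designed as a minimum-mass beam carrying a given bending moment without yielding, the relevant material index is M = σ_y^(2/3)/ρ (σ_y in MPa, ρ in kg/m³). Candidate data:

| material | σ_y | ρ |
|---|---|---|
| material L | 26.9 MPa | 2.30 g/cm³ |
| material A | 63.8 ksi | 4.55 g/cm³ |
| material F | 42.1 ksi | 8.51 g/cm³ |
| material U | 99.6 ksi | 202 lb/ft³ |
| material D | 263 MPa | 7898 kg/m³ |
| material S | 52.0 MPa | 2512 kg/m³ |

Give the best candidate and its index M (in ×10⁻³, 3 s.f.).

material U, M = 24.1×10⁻³

Normalizing units and computing the index:
  material L: σ_y = 26.90 MPa, ρ = 2300 kg/m³
  material A: σ_y = 439.9 MPa, ρ = 4550 kg/m³
  material F: σ_y = 290.3 MPa, ρ = 8510 kg/m³
  material U: σ_y = 686.7 MPa, ρ = 3236 kg/m³
  material D: σ_y = 263.0 MPa, ρ = 7898 kg/m³
  material S: σ_y = 52.00 MPa, ρ = 2512 kg/m³
  material U: M = 24.1×10⁻³
  material A: M = 12.7×10⁻³
  material S: M = 5.55×10⁻³
  material D: M = 5.20×10⁻³
  material F: M = 5.15×10⁻³
  material L: M = 3.90×10⁻³
Highest index: material U.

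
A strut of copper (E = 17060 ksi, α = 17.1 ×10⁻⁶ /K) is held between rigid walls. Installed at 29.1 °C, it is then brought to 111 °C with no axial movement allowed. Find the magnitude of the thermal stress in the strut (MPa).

E = 17060 ksi = 117.6 GPa.
ΔT = 81.90 K. Constrained thermal stress σ = E·α·ΔT = 117.6×10³ MPa × 17.1×10⁻⁶ × 81.90 = 165 MPa (compressive).

165 MPa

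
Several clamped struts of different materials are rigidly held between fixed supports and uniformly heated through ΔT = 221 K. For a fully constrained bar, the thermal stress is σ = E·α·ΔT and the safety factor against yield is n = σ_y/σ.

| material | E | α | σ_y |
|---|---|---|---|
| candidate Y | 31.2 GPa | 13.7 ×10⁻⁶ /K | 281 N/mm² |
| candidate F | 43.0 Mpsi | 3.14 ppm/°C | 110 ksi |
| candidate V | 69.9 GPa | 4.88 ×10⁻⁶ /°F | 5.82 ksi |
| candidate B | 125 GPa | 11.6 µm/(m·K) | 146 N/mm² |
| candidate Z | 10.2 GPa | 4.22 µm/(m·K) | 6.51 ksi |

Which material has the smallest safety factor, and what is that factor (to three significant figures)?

candidate V, n = 0.296

Per material, after unit conversion:
  candidate Y: E = 31.20, α = 13.7, σ_y = 281.0 → σ = 94.5 MPa, n = 2.97
  candidate F: E = 296.5, α = 3.14, σ_y = 758.4 → σ = 206 MPa, n = 3.69
  candidate V: E = 69.90, α = 8.78, σ_y = 40.13 → σ = 136 MPa, n = 0.296
  candidate B: E = 125.0, α = 11.6, σ_y = 146.0 → σ = 320 MPa, n = 0.456
  candidate Z: E = 10.20, α = 4.22, σ_y = 44.88 → σ = 9.51 MPa, n = 4.72
Smallest n: candidate V with n = 0.296.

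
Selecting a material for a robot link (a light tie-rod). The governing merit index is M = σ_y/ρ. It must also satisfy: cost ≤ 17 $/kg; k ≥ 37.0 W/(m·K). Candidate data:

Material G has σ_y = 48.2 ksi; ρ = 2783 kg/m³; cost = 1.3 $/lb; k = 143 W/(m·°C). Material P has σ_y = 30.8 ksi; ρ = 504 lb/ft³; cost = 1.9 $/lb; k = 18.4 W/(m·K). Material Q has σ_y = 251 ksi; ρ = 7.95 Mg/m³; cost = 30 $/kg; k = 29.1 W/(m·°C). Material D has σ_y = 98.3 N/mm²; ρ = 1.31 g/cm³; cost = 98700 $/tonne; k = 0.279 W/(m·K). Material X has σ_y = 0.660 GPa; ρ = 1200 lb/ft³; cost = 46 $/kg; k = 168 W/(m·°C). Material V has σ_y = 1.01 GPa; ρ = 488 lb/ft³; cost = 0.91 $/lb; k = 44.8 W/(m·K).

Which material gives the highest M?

material V

Screen on constraints: cost ≤ 17 $/kg; k ≥ 37.0 W/(m·K). Survivors: material G, material V.
Convert each candidate to consistent units, then evaluate M:
  material G: σ_y = 332.3 MPa, ρ = 2783 kg/m³
  material V: σ_y = 1010 MPa, ρ = 7817 kg/m³
  material V: M = 129 kN·m/kg
  material G: M = 119 kN·m/kg
Highest index: material V.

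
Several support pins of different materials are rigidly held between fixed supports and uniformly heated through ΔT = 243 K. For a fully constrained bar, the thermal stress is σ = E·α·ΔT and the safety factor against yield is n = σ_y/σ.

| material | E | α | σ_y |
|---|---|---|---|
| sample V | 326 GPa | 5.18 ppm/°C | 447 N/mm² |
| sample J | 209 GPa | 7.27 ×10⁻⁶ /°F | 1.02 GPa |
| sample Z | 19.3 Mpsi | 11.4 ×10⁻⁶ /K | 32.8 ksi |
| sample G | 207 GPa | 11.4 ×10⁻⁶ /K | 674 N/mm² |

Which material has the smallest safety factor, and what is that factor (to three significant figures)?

With everything in SI (GPa, ×10⁻⁶/K, MPa):
  sample V: E = 326.0, α = 5.18, σ_y = 447.0 → σ = 410 MPa, n = 1.09
  sample J: E = 209.0, α = 13.1, σ_y = 1020 → σ = 665 MPa, n = 1.53
  sample Z: E = 133.1, α = 11.4, σ_y = 226.1 → σ = 369 MPa, n = 0.613
  sample G: E = 207.0, α = 11.4, σ_y = 674.0 → σ = 573 MPa, n = 1.18
Sample Z has the lowest safety factor, n = 0.613.

sample Z, n = 0.613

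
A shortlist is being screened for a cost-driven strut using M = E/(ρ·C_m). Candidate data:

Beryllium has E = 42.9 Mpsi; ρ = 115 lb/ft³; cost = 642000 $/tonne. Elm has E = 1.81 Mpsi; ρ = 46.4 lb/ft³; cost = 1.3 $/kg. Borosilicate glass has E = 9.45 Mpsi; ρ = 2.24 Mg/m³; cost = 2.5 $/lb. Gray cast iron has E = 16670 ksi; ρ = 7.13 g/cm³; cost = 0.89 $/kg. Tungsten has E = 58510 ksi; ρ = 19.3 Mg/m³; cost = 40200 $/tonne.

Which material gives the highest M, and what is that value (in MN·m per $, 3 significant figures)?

gray cast iron, M = 18.1 MN·m per $

Convert each candidate to consistent units, then evaluate M:
  beryllium: E = 295.8 GPa, ρ = 1842 kg/m³, cost = 642.0 $/kg
  elm: E = 12.48 GPa, ρ = 743.3 kg/m³, cost = 1.300 $/kg
  borosilicate glass: E = 65.16 GPa, ρ = 2240 kg/m³, cost = 5.511 $/kg
  gray cast iron: E = 114.9 GPa, ρ = 7130 kg/m³, cost = 0.8900 $/kg
  tungsten: E = 403.4 GPa, ρ = 19300 kg/m³, cost = 40.20 $/kg
  gray cast iron: M = 18.1 MN·m per $
  elm: M = 12.9 MN·m per $
  borosilicate glass: M = 5.28 MN·m per $
  tungsten: M = 0.520 MN·m per $
  beryllium: M = 0.250 MN·m per $
Gray cast iron ranks first.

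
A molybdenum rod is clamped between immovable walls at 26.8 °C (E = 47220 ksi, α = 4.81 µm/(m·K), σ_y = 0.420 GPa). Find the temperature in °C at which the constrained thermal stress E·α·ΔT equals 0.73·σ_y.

E = 47220 ksi = 325.6 GPa.
σ_y = 0.420 GPa = 420.0 MPa.
E·α·ΔT = 306.6 MPa ⇒ ΔT = 306.6 / (325.6×10³ × 4.81×10⁻⁶) = 195.8 K.
T = 26.8 + 195.8 = 222.6 °C.

223 °C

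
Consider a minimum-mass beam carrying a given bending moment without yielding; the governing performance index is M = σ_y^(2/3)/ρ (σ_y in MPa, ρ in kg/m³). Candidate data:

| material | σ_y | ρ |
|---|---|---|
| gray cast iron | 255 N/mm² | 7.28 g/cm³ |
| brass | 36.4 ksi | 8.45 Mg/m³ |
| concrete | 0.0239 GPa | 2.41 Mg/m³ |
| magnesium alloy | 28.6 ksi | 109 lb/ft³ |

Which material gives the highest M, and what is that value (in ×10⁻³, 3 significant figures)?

Putting every candidate on a common basis:
  gray cast iron: σ_y = 255.0 MPa, ρ = 7280 kg/m³
  brass: σ_y = 251.0 MPa, ρ = 8450 kg/m³
  concrete: σ_y = 23.90 MPa, ρ = 2410 kg/m³
  magnesium alloy: σ_y = 197.2 MPa, ρ = 1746 kg/m³
  magnesium alloy: M = 19.4×10⁻³
  gray cast iron: M = 5.52×10⁻³
  brass: M = 4.71×10⁻³
  concrete: M = 3.44×10⁻³
Magnesium alloy ranks first.

magnesium alloy, M = 19.4×10⁻³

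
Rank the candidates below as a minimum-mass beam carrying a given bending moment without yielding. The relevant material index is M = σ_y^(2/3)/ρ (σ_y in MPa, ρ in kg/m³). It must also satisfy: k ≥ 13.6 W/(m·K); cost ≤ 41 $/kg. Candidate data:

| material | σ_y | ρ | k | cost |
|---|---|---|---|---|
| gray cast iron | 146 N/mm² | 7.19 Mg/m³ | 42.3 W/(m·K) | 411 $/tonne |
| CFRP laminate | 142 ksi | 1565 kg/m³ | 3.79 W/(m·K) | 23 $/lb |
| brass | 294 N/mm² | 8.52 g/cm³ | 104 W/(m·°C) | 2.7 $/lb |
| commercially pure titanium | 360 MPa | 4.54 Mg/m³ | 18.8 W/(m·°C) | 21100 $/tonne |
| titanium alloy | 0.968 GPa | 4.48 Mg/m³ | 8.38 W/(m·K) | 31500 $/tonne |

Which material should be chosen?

Screen on constraints: k ≥ 13.6 W/(m·K); cost ≤ 41 $/kg. Survivors: gray cast iron, brass, commercially pure titanium.
Convert each candidate to consistent units, then evaluate M:
  gray cast iron: σ_y = 146.0 MPa, ρ = 7190 kg/m³
  brass: σ_y = 294.0 MPa, ρ = 8520 kg/m³
  commercially pure titanium: σ_y = 360.0 MPa, ρ = 4540 kg/m³
  commercially pure titanium: M = 11.1×10⁻³
  brass: M = 5.19×10⁻³
  gray cast iron: M = 3.86×10⁻³
Highest index: commercially pure titanium.

commercially pure titanium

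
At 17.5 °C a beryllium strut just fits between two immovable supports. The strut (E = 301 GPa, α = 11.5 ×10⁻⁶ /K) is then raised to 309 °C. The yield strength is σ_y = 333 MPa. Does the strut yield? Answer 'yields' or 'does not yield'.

yields

ΔT = 291.5 K. Constrained thermal stress σ = E·α·ΔT = 301.0×10³ MPa × 11.5×10⁻⁶ × 291.5 = 1010 MPa (compressive).
Compare to σ_y = 333 MPa: σ ≥ σ_y, so it yields.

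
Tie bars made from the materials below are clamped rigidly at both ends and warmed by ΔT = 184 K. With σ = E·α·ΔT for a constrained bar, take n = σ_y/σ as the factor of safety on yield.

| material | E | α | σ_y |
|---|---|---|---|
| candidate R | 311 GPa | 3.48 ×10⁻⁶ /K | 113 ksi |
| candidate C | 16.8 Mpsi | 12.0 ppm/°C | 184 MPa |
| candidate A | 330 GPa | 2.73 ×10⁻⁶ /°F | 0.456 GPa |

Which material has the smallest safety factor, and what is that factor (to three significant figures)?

candidate C, n = 0.719

In consistent units (E in GPa, α in ×10⁻⁶/K, σ_y in MPa):
  candidate R: E = 311.0, α = 3.48, σ_y = 779.1 → σ = 199 MPa, n = 3.91
  candidate C: E = 115.8, α = 12.0, σ_y = 184.0 → σ = 256 MPa, n = 0.719
  candidate A: E = 330.0, α = 4.91, σ_y = 456.0 → σ = 298 MPa, n = 1.53
Candidate C has the lowest safety factor, n = 0.719.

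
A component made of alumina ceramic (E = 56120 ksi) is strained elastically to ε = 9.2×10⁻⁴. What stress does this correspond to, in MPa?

E = 56120 ksi = 386.9 GPa.
σ = E·ε = 386900 MPa × 9.2×10⁻⁴ = 356 MPa.

356 MPa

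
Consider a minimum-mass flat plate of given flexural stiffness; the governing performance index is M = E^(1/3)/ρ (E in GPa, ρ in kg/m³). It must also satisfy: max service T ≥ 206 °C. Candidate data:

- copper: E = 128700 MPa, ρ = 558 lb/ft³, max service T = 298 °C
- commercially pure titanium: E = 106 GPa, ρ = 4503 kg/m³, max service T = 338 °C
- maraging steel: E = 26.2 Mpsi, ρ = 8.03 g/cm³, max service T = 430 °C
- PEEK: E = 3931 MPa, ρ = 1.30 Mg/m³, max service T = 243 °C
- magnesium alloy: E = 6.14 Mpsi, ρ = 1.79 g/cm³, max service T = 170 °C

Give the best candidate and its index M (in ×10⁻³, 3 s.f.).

PEEK, M = 1.21×10⁻³

Screen on constraints: max service T ≥ 206 °C. Survivors: copper, commercially pure titanium, maraging steel, PEEK.
Convert each candidate to consistent units, then evaluate M:
  copper: E = 128.7 GPa, ρ = 8938 kg/m³
  commercially pure titanium: E = 106.0 GPa, ρ = 4503 kg/m³
  maraging steel: E = 180.6 GPa, ρ = 8030 kg/m³
  PEEK: E = 3.931 GPa, ρ = 1300 kg/m³
  PEEK: M = 1.21×10⁻³
  commercially pure titanium: M = 1.05×10⁻³
  maraging steel: M = 0.704×10⁻³
  copper: M = 0.565×10⁻³
Highest index: PEEK.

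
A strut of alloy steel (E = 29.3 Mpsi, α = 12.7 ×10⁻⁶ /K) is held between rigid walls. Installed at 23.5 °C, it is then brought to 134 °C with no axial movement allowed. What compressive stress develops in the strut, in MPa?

283 MPa

E = 29.3 Mpsi = 202.0 GPa.
ΔT = 110.5 K. Constrained thermal stress σ = E·α·ΔT = 202.0×10³ MPa × 12.7×10⁻⁶ × 110.5 = 283 MPa (compressive).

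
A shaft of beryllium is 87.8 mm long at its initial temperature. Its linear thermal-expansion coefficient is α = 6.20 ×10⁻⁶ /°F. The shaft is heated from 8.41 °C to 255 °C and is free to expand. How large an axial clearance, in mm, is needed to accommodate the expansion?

0.242 mm

Convert α: 6.20×10⁻⁶/°F × (9/5) = 11.2×10⁻⁶/K.
ΔT = 255 − 8.41 = 246.6 K.
ΔL = α·L₀·ΔT = 11.2×10⁻⁶ × 87.8 mm × 246.6 K = 0.242 mm.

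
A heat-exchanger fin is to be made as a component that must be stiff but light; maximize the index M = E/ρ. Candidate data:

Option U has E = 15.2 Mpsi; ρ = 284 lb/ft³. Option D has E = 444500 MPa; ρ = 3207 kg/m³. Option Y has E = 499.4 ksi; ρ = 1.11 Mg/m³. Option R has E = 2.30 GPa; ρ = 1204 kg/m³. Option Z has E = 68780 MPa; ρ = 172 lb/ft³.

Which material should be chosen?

Putting every candidate on a common basis:
  option U: E = 104.8 GPa, ρ = 4549 kg/m³
  option D: E = 444.5 GPa, ρ = 3207 kg/m³
  option Y: E = 3.443 GPa, ρ = 1110 kg/m³
  option R: E = 2.300 GPa, ρ = 1204 kg/m³
  option Z: E = 68.78 GPa, ρ = 2755 kg/m³
  option D: M = 139 MN·m/kg
  option Z: M = 25.0 MN·m/kg
  option U: M = 23.0 MN·m/kg
  option Y: M = 3.10 MN·m/kg
  option R: M = 1.91 MN·m/kg
Option D has the largest M.

option D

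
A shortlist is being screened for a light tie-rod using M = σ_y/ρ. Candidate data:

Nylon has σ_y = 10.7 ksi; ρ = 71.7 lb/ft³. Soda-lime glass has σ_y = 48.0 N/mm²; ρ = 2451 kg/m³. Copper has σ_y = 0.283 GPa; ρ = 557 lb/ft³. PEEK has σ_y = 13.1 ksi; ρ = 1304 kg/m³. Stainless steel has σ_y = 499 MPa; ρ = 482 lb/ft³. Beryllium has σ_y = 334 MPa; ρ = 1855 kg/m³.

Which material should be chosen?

In SI units:
  nylon: σ_y = 73.77 MPa, ρ = 1149 kg/m³
  soda-lime glass: σ_y = 48.00 MPa, ρ = 2451 kg/m³
  copper: σ_y = 283.0 MPa, ρ = 8922 kg/m³
  PEEK: σ_y = 90.32 MPa, ρ = 1304 kg/m³
  stainless steel: σ_y = 499.0 MPa, ρ = 7721 kg/m³
  beryllium: σ_y = 334.0 MPa, ρ = 1855 kg/m³
  beryllium: M = 180 kN·m/kg
  PEEK: M = 69.3 kN·m/kg
  stainless steel: M = 64.6 kN·m/kg
  nylon: M = 64.2 kN·m/kg
  copper: M = 31.7 kN·m/kg
  soda-lime glass: M = 19.6 kN·m/kg
The maximum is for beryllium.

beryllium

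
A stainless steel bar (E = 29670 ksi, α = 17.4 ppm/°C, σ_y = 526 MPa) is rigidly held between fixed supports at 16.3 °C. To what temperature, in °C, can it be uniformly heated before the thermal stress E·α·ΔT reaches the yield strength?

E = 29670 ksi = 204.6 GPa.
E·α·ΔT = 526.0 MPa ⇒ ΔT = 526.0 / (204.6×10³ × 17.4×10⁻⁶) = 147.8 K.
T = 16.3 + 147.8 = 164.1 °C.

164 °C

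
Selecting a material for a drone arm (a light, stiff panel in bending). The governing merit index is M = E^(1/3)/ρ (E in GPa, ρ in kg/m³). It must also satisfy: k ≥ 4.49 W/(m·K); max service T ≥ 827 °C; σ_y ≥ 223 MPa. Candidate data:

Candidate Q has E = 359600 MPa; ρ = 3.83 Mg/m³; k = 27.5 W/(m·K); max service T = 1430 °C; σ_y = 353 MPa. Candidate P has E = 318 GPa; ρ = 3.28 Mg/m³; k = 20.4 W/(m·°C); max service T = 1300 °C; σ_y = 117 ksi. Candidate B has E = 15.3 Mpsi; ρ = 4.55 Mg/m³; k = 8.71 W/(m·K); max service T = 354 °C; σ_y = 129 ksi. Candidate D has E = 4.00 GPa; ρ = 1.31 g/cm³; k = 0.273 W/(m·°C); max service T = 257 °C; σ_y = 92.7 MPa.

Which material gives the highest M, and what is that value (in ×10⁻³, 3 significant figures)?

candidate P, M = 2.08×10⁻³

Screen on constraints: k ≥ 4.49 W/(m·K); max service T ≥ 827 °C; σ_y ≥ 223 MPa. Survivors: candidate Q, candidate P.
Normalizing units and computing the index:
  candidate Q: E = 359.6 GPa, ρ = 3830 kg/m³
  candidate P: E = 318.0 GPa, ρ = 3280 kg/m³
  candidate P: M = 2.08×10⁻³
  candidate Q: M = 1.86×10⁻³
Highest index: candidate P.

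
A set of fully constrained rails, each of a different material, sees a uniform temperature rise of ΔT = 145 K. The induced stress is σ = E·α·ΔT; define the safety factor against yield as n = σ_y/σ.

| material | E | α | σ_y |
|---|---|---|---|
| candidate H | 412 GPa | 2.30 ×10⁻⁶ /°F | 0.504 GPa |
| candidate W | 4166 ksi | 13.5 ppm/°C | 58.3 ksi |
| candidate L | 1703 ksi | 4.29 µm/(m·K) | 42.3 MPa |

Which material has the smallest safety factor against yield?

candidate H

Per material, after unit conversion:
  candidate H: E = 412.0, α = 4.14, σ_y = 504.0 → σ = 247 MPa, n = 2.04
  candidate W: E = 28.72, α = 13.5, σ_y = 402.0 → σ = 56.2 MPa, n = 7.15
  candidate L: E = 11.74, α = 4.29, σ_y = 42.30 → σ = 7.30 MPa, n = 5.79
Candidate H has the lowest safety factor, n = 2.04.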